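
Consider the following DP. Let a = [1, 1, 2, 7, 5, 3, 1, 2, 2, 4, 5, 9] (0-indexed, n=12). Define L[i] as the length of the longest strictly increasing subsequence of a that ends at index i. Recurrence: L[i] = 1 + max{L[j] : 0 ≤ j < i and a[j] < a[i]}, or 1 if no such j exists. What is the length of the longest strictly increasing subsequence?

6

   i    0    1    2    3    4    5    6    7    8    9   10   11
a[i]    1    1    2    7    5    3    1    2    2    4    5    9
L[i]    1    1    2    3    3    3    1    2    2    4    5    6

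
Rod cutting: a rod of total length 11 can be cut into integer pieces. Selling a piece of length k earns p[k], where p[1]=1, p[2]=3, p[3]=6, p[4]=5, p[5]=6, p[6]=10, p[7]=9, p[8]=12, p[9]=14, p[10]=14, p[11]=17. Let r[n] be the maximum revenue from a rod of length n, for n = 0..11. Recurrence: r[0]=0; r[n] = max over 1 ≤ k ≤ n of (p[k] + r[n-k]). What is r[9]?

   n    0    1    2    3    4    5    6    7    8    9   10   11
r[n]    0    1    3    6    7    9   12   13   15   18   19   21

18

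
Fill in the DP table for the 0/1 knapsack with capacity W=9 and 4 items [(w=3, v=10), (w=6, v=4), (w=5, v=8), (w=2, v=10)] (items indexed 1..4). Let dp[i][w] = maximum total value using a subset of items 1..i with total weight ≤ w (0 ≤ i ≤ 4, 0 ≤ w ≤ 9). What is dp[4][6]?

i\w   0   1   2   3   4   5   6   7   8   9
  0   0   0   0   0   0   0   0   0   0   0
  1   0   0   0  10  10  10  10  10  10  10
  2   0   0   0  10  10  10  10  10  10  14
  3   0   0   0  10  10  10  10  10  18  18
  4   0   0  10  10  10  20  20  20  20  20

20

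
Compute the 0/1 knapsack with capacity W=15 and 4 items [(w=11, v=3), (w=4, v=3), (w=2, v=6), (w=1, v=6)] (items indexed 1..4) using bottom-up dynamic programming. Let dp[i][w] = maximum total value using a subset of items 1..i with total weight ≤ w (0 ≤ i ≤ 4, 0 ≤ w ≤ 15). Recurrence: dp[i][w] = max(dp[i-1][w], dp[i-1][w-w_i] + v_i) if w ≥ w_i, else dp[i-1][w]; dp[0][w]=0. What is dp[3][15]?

i\w   0   1   2   3   4   5   6   7   8   9  10  11  12  13  14  15
  0   0   0   0   0   0   0   0   0   0   0   0   0   0   0   0   0
  1   0   0   0   0   0   0   0   0   0   0   0   3   3   3   3   3
  2   0   0   0   0   3   3   3   3   3   3   3   3   3   3   3   6
  3   0   0   6   6   6   6   9   9   9   9   9   9   9   9   9   9
  4   0   6   6  12  12  12  12  15  15  15  15  15  15  15  15  15

9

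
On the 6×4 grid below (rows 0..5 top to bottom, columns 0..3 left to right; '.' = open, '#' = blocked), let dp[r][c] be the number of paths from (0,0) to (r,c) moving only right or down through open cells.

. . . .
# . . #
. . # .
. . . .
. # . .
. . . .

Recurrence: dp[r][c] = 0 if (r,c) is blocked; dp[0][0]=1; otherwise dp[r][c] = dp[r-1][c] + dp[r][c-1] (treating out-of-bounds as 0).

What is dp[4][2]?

1

r\c   0   1   2   3
  0   1   1   1   1
  1   0   1   2   0
  2   0   1   0   0
  3   0   1   1   1
  4   0   0   1   2
  5   0   0   1   3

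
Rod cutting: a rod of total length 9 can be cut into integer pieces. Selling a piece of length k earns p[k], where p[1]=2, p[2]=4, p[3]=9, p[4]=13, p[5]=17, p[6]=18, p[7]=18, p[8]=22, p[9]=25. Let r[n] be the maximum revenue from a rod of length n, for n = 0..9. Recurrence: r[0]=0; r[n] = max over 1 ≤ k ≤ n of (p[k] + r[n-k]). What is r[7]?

22

   n    0    1    2    3    4    5    6    7    8    9
r[n]    0    2    4    9   13   17   19   22   26   30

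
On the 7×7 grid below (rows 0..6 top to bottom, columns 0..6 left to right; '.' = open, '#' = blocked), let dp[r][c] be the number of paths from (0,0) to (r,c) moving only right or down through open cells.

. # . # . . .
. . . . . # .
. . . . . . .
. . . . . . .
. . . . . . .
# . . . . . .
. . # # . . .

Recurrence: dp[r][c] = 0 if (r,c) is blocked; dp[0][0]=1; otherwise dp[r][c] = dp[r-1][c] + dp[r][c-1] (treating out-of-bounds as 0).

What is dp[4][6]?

r\c   0   1   2   3   4   5   6
  0   1   0   0   0   0   0   0
  1   1   1   1   1   1   0   0
  2   1   2   3   4   5   5   5
  3   1   3   6  10  15  20  25
  4   1   4  10  20  35  55  80
  5   0   4  14  34  69 124 204
  6   0   4   0   0  69 193 397

80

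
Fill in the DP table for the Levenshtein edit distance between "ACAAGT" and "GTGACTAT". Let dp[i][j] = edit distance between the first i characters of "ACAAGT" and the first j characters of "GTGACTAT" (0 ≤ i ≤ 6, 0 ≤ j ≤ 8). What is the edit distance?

5

   ''  G  T  G  A  C  T  A  T
''  0  1  2  3  4  5  6  7  8
 A  1  1  2  3  3  4  5  6  7
 C  2  2  2  3  4  3  4  5  6
 A  3  3  3  3  3  4  4  4  5
 A  4  4  4  4  3  4  5  4  5
 G  5  4  5  4  4  4  5  5  5
 T  6  5  4  5  5  5  4  5  5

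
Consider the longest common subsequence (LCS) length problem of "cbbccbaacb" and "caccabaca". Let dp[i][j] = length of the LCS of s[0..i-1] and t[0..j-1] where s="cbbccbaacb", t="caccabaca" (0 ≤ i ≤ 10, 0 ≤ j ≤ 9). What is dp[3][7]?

2

   ''  c  a  c  c  a  b  a  c  a
''  0  0  0  0  0  0  0  0  0  0
 c  0  1  1  1  1  1  1  1  1  1
 b  0  1  1  1  1  1  2  2  2  2
 b  0  1  1  1  1  1  2  2  2  2
 c  0  1  1  2  2  2  2  2  3  3
 c  0  1  1  2  3  3  3  3  3  3
 b  0  1  1  2  3  3  4  4  4  4
 a  0  1  2  2  3  4  4  5  5  5
 a  0  1  2  2  3  4  4  5  5  6
 c  0  1  2  3  3  4  4  5  6  6
 b  0  1  2  3  3  4  5  5  6  6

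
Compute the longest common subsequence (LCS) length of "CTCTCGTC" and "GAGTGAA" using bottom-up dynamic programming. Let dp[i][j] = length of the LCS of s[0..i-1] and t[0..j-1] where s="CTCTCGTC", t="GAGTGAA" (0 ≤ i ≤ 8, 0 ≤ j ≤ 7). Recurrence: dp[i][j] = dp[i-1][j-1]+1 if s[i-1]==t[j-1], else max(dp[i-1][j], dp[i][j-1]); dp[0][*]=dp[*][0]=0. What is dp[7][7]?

2

   ''  G  A  G  T  G  A  A
''  0  0  0  0  0  0  0  0
 C  0  0  0  0  0  0  0  0
 T  0  0  0  0  1  1  1  1
 C  0  0  0  0  1  1  1  1
 T  0  0  0  0  1  1  1  1
 C  0  0  0  0  1  1  1  1
 G  0  1  1  1  1  2  2  2
 T  0  1  1  1  2  2  2  2
 C  0  1  1  1  2  2  2  2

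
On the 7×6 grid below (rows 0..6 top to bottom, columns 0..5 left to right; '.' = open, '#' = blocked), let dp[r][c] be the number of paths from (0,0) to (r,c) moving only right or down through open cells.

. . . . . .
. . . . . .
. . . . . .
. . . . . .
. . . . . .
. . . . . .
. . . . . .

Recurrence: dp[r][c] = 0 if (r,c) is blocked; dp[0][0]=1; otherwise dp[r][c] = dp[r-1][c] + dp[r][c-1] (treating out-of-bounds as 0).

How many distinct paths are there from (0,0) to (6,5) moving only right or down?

r\c   0   1   2   3   4   5
  0   1   1   1   1   1   1
  1   1   2   3   4   5   6
  2   1   3   6  10  15  21
  3   1   4  10  20  35  56
  4   1   5  15  35  70 126
  5   1   6  21  56 126 252
  6   1   7  28  84 210 462

462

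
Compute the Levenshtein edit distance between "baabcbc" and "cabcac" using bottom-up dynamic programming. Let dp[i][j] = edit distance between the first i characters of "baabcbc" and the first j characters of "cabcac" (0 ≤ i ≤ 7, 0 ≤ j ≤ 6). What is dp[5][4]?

   ''  c  a  b  c  a  c
''  0  1  2  3  4  5  6
 b  1  1  2  2  3  4  5
 a  2  2  1  2  3  3  4
 a  3  3  2  2  3  3  4
 b  4  4  3  2  3  4  4
 c  5  4  4  3  2  3  4
 b  6  5  5  4  3  3  4
 c  7  6  6  5  4  4  3

2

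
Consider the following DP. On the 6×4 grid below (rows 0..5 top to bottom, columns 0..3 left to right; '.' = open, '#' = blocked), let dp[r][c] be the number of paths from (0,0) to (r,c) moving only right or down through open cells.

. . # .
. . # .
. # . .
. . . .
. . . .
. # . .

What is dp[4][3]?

r\c   0   1   2   3
  0   1   1   0   0
  1   1   2   0   0
  2   1   0   0   0
  3   1   1   1   1
  4   1   2   3   4
  5   1   0   3   7

4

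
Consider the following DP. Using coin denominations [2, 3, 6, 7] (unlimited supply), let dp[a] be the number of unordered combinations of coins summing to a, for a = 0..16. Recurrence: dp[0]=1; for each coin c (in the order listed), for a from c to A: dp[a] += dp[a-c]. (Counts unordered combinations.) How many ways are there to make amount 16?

after  coin     0     1     2     3     4     5     6     7     8     9    10    11    12    13    14    15    16
          2     1     0     1     0     1     0     1     0     1     0     1     0     1     0     1     0     1
          3     1     0     1     1     1     1     2     1     2     2     2     2     3     2     3     3     3
          6     1     0     1     1     1     1     3     1     3     3     3     3     6     3     6     6     6
          7     1     0     1     1     1     1     3     2     3     4     4     4     7     6     8     9    10

10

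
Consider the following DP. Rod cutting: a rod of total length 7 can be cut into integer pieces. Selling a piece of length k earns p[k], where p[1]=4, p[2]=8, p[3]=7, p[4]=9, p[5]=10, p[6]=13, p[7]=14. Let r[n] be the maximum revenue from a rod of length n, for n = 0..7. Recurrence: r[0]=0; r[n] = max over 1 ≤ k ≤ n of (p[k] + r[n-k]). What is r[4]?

16

   n    0    1    2    3    4    5    6    7
r[n]    0    4    8   12   16   20   24   28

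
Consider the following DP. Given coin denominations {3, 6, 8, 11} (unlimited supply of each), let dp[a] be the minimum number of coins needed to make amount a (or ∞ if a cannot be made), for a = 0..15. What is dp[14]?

2

 a  0  1  2  3  4  5  6  7  8  9 10 11 12 13 14 15
dp  0  -  -  1  -  -  1  -  1  2  -  1  2  -  2  3
(- denotes ∞ / unreachable)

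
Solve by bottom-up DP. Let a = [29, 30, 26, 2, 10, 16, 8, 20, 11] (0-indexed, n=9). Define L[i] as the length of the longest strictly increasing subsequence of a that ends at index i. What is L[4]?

   i    0    1    2    3    4    5    6    7    8
a[i]   29   30   26    2   10   16    8   20   11
L[i]    1    2    1    1    2    3    2    4    3

2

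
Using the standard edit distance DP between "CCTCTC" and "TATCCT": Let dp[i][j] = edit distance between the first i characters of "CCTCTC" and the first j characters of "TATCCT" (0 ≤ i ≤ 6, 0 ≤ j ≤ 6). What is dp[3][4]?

   ''  T  A  T  C  C  T
''  0  1  2  3  4  5  6
 C  1  1  2  3  3  4  5
 C  2  2  2  3  3  3  4
 T  3  2  3  2  3  4  3
 C  4  3  3  3  2  3  4
 T  5  4  4  3  3  3  3
 C  6  5  5  4  3  3  4

3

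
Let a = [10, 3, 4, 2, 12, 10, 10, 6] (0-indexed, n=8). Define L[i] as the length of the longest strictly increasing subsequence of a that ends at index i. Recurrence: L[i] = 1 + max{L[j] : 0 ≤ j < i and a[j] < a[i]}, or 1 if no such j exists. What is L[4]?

   i    0    1    2    3    4    5    6    7
a[i]   10    3    4    2   12   10   10    6
L[i]    1    1    2    1    3    3    3    3

3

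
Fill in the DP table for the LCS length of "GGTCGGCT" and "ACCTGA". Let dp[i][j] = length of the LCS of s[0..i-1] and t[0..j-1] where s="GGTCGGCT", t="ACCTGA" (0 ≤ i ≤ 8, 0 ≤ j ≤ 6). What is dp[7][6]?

2

   ''  A  C  C  T  G  A
''  0  0  0  0  0  0  0
 G  0  0  0  0  0  1  1
 G  0  0  0  0  0  1  1
 T  0  0  0  0  1  1  1
 C  0  0  1  1  1  1  1
 G  0  0  1  1  1  2  2
 G  0  0  1  1  1  2  2
 C  0  0  1  2  2  2  2
 T  0  0  1  2  3  3  3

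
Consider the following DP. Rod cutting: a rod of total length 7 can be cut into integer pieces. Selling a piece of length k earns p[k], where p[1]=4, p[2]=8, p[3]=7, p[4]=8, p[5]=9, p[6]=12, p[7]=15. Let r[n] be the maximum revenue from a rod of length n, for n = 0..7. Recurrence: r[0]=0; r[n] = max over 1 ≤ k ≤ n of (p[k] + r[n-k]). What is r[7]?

28

   n    0    1    2    3    4    5    6    7
r[n]    0    4    8   12   16   20   24   28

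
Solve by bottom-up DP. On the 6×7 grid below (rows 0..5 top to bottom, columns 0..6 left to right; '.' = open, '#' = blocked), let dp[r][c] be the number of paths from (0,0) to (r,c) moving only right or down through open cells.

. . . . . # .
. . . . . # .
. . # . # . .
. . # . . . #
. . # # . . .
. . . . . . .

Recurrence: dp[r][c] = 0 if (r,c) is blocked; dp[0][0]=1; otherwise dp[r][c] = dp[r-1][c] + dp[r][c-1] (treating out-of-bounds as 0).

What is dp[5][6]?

26

r\c   0   1   2   3   4   5   6
  0   1   1   1   1   1   0   0
  1   1   2   3   4   5   0   0
  2   1   3   0   4   0   0   0
  3   1   4   0   4   4   4   0
  4   1   5   0   0   4   8   8
  5   1   6   6   6  10  18  26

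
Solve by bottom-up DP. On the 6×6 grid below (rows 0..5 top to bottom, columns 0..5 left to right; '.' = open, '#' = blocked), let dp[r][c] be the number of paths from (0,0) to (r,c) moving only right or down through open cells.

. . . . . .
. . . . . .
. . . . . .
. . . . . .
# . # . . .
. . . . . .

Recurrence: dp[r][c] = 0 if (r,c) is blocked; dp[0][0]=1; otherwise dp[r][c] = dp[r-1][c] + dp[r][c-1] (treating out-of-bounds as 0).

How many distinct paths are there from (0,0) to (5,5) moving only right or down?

r\c   0   1   2   3   4   5
  0   1   1   1   1   1   1
  1   1   2   3   4   5   6
  2   1   3   6  10  15  21
  3   1   4  10  20  35  56
  4   0   4   0  20  55 111
  5   0   4   4  24  79 190

190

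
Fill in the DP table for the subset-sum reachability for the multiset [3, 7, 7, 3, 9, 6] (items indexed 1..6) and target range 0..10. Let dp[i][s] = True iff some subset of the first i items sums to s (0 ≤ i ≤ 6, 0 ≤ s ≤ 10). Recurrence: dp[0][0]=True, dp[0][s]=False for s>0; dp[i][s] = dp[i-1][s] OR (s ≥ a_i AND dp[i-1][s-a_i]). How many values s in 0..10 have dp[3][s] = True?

i\s   0   1   2   3   4   5   6   7   8   9  10
  0   T   F   F   F   F   F   F   F   F   F   F
  1   T   F   F   T   F   F   F   F   F   F   F
  2   T   F   F   T   F   F   F   T   F   F   T
  3   T   F   F   T   F   F   F   T   F   F   T
  4   T   F   F   T   F   F   T   T   F   F   T
  5   T   F   F   T   F   F   T   T   F   T   T
  6   T   F   F   T   F   F   T   T   F   T   T

4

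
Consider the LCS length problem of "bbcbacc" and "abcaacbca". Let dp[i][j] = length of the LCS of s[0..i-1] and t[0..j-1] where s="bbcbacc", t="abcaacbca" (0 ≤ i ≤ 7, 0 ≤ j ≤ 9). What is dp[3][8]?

   ''  a  b  c  a  a  c  b  c  a
''  0  0  0  0  0  0  0  0  0  0
 b  0  0  1  1  1  1  1  1  1  1
 b  0  0  1  1  1  1  1  2  2  2
 c  0  0  1  2  2  2  2  2  3  3
 b  0  0  1  2  2  2  2  3  3  3
 a  0  1  1  2  3  3  3  3  3  4
 c  0  1  1  2  3  3  4  4  4  4
 c  0  1  1  2  3  3  4  4  5  5

3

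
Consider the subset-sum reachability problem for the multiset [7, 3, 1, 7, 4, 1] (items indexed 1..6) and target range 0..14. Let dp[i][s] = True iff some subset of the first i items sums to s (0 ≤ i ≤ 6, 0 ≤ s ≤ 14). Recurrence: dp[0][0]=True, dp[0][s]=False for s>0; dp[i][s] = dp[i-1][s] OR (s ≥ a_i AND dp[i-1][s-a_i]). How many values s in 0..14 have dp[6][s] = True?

i\s   0   1   2   3   4   5   6   7   8   9  10  11  12  13  14
  0   T   F   F   F   F   F   F   F   F   F   F   F   F   F   F
  1   T   F   F   F   F   F   F   T   F   F   F   F   F   F   F
  2   T   F   F   T   F   F   F   T   F   F   T   F   F   F   F
  3   T   T   F   T   T   F   F   T   T   F   T   T   F   F   F
  4   T   T   F   T   T   F   F   T   T   F   T   T   F   F   T
  5   T   T   F   T   T   T   F   T   T   F   T   T   T   F   T
  6   T   T   T   T   T   T   T   T   T   T   T   T   T   T   T

15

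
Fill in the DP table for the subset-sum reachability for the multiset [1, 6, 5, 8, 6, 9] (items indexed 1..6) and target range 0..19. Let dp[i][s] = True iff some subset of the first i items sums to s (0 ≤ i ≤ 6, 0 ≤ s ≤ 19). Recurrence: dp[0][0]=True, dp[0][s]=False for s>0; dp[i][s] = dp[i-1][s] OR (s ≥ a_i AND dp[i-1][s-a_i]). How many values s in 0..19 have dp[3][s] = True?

7

i\s   0   1   2   3   4   5   6   7   8   9  10  11  12  13  14  15  16  17  18  19
  0   T   F   F   F   F   F   F   F   F   F   F   F   F   F   F   F   F   F   F   F
  1   T   T   F   F   F   F   F   F   F   F   F   F   F   F   F   F   F   F   F   F
  2   T   T   F   F   F   F   T   T   F   F   F   F   F   F   F   F   F   F   F   F
  3   T   T   F   F   F   T   T   T   F   F   F   T   T   F   F   F   F   F   F   F
  4   T   T   F   F   F   T   T   T   T   T   F   T   T   T   T   T   F   F   F   T
  5   T   T   F   F   F   T   T   T   T   T   F   T   T   T   T   T   F   T   T   T
  6   T   T   F   F   F   T   T   T   T   T   T   T   T   T   T   T   T   T   T   T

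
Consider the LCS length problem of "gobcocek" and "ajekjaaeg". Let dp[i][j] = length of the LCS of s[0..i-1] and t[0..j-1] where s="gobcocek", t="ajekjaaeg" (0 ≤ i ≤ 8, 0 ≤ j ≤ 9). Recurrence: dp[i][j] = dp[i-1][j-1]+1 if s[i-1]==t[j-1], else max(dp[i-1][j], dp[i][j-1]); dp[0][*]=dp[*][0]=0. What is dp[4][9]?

1

   ''  a  j  e  k  j  a  a  e  g
''  0  0  0  0  0  0  0  0  0  0
 g  0  0  0  0  0  0  0  0  0  1
 o  0  0  0  0  0  0  0  0  0  1
 b  0  0  0  0  0  0  0  0  0  1
 c  0  0  0  0  0  0  0  0  0  1
 o  0  0  0  0  0  0  0  0  0  1
 c  0  0  0  0  0  0  0  0  0  1
 e  0  0  0  1  1  1  1  1  1  1
 k  0  0  0  1  2  2  2  2  2  2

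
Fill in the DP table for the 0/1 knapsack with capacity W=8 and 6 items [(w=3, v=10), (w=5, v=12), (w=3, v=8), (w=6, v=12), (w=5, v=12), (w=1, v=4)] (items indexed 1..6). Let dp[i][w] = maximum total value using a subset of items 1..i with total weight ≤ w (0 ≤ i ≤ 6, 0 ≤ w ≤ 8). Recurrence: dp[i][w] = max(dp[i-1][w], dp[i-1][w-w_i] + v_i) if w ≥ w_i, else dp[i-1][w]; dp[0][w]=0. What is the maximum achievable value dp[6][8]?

i\w   0   1   2   3   4   5   6   7   8
  0   0   0   0   0   0   0   0   0   0
  1   0   0   0  10  10  10  10  10  10
  2   0   0   0  10  10  12  12  12  22
  3   0   0   0  10  10  12  18  18  22
  4   0   0   0  10  10  12  18  18  22
  5   0   0   0  10  10  12  18  18  22
  6   0   4   4  10  14  14  18  22  22

22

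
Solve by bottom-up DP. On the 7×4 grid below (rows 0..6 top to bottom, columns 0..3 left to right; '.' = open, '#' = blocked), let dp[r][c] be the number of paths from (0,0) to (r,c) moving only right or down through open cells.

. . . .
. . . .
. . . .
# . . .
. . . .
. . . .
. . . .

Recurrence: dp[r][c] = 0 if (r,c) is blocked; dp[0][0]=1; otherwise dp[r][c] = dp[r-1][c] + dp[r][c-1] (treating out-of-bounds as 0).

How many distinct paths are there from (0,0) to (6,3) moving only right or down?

r\c   0   1   2   3
  0   1   1   1   1
  1   1   2   3   4
  2   1   3   6  10
  3   0   3   9  19
  4   0   3  12  31
  5   0   3  15  46
  6   0   3  18  64

64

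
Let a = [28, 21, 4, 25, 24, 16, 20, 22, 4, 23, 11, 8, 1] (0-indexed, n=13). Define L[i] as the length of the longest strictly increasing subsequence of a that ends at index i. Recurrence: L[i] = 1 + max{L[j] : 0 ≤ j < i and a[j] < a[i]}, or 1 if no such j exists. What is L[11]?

   i    0    1    2    3    4    5    6    7    8    9   10   11   12
a[i]   28   21    4   25   24   16   20   22    4   23   11    8    1
L[i]    1    1    1    2    2    2    3    4    1    5    2    2    1

2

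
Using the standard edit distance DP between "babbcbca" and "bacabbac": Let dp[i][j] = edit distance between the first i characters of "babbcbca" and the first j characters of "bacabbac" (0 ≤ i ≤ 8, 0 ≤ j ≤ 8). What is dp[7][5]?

4

   ''  b  a  c  a  b  b  a  c
''  0  1  2  3  4  5  6  7  8
 b  1  0  1  2  3  4  5  6  7
 a  2  1  0  1  2  3  4  5  6
 b  3  2  1  1  2  2  3  4  5
 b  4  3  2  2  2  2  2  3  4
 c  5  4  3  2  3  3  3  3  3
 b  6  5  4  3  3  3  3  4  4
 c  7  6  5  4  4  4  4  4  4
 a  8  7  6  5  4  5  5  4  5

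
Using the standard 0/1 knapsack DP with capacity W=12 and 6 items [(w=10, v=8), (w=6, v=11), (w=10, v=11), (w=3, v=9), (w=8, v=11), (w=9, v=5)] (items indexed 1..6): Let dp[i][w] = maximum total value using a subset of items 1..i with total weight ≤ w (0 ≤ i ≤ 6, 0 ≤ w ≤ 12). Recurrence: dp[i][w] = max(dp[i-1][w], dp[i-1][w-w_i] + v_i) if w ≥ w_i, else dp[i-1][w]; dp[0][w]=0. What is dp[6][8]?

i\w   0   1   2   3   4   5   6   7   8   9  10  11  12
  0   0   0   0   0   0   0   0   0   0   0   0   0   0
  1   0   0   0   0   0   0   0   0   0   0   8   8   8
  2   0   0   0   0   0   0  11  11  11  11  11  11  11
  3   0   0   0   0   0   0  11  11  11  11  11  11  11
  4   0   0   0   9   9   9  11  11  11  20  20  20  20
  5   0   0   0   9   9   9  11  11  11  20  20  20  20
  6   0   0   0   9   9   9  11  11  11  20  20  20  20

11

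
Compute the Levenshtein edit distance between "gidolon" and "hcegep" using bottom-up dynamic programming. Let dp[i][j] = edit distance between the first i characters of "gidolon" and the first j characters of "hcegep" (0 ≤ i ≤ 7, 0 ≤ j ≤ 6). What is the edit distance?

7

   ''  h  c  e  g  e  p
''  0  1  2  3  4  5  6
 g  1  1  2  3  3  4  5
 i  2  2  2  3  4  4  5
 d  3  3  3  3  4  5  5
 o  4  4  4  4  4  5  6
 l  5  5  5  5  5  5  6
 o  6  6  6  6  6  6  6
 n  7  7  7  7  7  7  7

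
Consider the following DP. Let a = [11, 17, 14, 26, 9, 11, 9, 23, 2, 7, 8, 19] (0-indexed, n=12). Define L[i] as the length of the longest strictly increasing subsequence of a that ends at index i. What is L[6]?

1

   i    0    1    2    3    4    5    6    7    8    9   10   11
a[i]   11   17   14   26    9   11    9   23    2    7    8   19
L[i]    1    2    2    3    1    2    1    3    1    2    3    4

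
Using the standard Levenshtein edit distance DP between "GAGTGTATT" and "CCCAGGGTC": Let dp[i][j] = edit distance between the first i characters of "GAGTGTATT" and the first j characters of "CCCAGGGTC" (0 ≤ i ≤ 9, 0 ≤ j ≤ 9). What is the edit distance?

   ''  C  C  C  A  G  G  G  T  C
''  0  1  2  3  4  5  6  7  8  9
 G  1  1  2  3  4  4  5  6  7  8
 A  2  2  2  3  3  4  5  6  7  8
 G  3  3  3  3  4  3  4  5  6  7
 T  4  4  4  4  4  4  4  5  5  6
 G  5  5  5  5  5  4  4  4  5  6
 T  6  6  6  6  6  5  5  5  4  5
 A  7  7  7  7  6  6  6  6  5  5
 T  8  8  8  8  7  7  7  7  6  6
 T  9  9  9  9  8  8  8  8  7  7

7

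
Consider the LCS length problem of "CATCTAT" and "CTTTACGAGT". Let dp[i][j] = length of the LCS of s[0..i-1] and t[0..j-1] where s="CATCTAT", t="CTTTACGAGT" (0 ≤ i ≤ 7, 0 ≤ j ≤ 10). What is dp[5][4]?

   ''  C  T  T  T  A  C  G  A  G  T
''  0  0  0  0  0  0  0  0  0  0  0
 C  0  1  1  1  1  1  1  1  1  1  1
 A  0  1  1  1  1  2  2  2  2  2  2
 T  0  1  2  2  2  2  2  2  2  2  3
 C  0  1  2  2  2  2  3  3  3  3  3
 T  0  1  2  3  3  3  3  3  3  3  4
 A  0  1  2  3  3  4  4  4  4  4  4
 T  0  1  2  3  4  4  4  4  4  4  5

3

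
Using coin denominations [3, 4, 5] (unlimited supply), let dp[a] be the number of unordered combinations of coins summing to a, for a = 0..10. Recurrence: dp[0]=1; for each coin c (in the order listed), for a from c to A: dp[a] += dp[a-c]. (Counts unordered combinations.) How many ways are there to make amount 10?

after  coin     0     1     2     3     4     5     6     7     8     9    10
          3     1     0     0     1     0     0     1     0     0     1     0
          4     1     0     0     1     1     0     1     1     1     1     1
          5     1     0     0     1     1     1     1     1     2     2     2

2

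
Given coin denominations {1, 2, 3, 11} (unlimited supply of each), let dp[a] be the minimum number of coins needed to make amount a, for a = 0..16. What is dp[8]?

 a  0  1  2  3  4  5  6  7  8  9 10 11 12 13 14 15 16
dp  0  1  1  1  2  2  2  3  3  3  4  1  2  2  2  3  3

3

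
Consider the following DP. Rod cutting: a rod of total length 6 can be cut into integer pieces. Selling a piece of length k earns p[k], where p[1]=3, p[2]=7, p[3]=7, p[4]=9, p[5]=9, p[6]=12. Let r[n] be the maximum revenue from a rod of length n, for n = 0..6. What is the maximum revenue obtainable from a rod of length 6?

   n    0    1    2    3    4    5    6
r[n]    0    3    7   10   14   17   21

21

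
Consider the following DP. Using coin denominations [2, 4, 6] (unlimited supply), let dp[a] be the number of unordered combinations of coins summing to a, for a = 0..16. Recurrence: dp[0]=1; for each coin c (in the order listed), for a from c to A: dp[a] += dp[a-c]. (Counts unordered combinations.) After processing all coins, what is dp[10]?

after  coin     0     1     2     3     4     5     6     7     8     9    10    11    12    13    14    15    16
          2     1     0     1     0     1     0     1     0     1     0     1     0     1     0     1     0     1
          4     1     0     1     0     2     0     2     0     3     0     3     0     4     0     4     0     5
          6     1     0     1     0     2     0     3     0     4     0     5     0     7     0     8     0    10

5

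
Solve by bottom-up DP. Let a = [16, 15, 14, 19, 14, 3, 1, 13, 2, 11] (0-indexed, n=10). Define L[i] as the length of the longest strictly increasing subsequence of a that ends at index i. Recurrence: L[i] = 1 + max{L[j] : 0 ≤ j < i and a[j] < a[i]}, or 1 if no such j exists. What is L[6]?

1

   i    0    1    2    3    4    5    6    7    8    9
a[i]   16   15   14   19   14    3    1   13    2   11
L[i]    1    1    1    2    1    1    1    2    2    3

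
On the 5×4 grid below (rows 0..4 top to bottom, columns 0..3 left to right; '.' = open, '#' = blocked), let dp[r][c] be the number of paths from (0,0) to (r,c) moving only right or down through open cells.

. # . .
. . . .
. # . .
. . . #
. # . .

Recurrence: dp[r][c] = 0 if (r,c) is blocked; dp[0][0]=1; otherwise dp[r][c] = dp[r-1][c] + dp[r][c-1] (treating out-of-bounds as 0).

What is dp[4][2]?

r\c   0   1   2   3
  0   1   0   0   0
  1   1   1   1   1
  2   1   0   1   2
  3   1   1   2   0
  4   1   0   2   2

2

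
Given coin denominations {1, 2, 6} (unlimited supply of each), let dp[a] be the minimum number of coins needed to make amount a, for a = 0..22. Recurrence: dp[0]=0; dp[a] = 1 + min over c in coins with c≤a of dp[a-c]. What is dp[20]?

 a  0  1  2  3  4  5  6  7  8  9 10 11 12 13 14 15 16 17 18 19 20 21 22
dp  0  1  1  2  2  3  1  2  2  3  3  4  2  3  3  4  4  5  3  4  4  5  5

4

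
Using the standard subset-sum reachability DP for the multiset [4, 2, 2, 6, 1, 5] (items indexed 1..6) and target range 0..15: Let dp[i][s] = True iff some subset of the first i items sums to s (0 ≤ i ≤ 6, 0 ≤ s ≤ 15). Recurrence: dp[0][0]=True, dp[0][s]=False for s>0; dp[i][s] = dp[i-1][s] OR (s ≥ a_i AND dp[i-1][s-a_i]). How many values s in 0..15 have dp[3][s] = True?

5

i\s   0   1   2   3   4   5   6   7   8   9  10  11  12  13  14  15
  0   T   F   F   F   F   F   F   F   F   F   F   F   F   F   F   F
  1   T   F   F   F   T   F   F   F   F   F   F   F   F   F   F   F
  2   T   F   T   F   T   F   T   F   F   F   F   F   F   F   F   F
  3   T   F   T   F   T   F   T   F   T   F   F   F   F   F   F   F
  4   T   F   T   F   T   F   T   F   T   F   T   F   T   F   T   F
  5   T   T   T   T   T   T   T   T   T   T   T   T   T   T   T   T
  6   T   T   T   T   T   T   T   T   T   T   T   T   T   T   T   T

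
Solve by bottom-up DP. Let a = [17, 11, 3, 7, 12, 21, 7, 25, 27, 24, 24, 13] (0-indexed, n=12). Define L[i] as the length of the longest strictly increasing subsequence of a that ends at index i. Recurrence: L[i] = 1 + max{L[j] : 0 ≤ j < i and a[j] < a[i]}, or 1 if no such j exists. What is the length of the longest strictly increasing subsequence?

   i    0    1    2    3    4    5    6    7    8    9   10   11
a[i]   17   11    3    7   12   21    7   25   27   24   24   13
L[i]    1    1    1    2    3    4    2    5    6    5    5    4

6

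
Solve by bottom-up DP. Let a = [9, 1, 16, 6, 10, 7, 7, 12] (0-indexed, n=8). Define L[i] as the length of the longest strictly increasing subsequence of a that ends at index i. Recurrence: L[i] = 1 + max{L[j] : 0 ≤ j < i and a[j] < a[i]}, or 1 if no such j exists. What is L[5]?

   i    0    1    2    3    4    5    6    7
a[i]    9    1   16    6   10    7    7   12
L[i]    1    1    2    2    3    3    3    4

3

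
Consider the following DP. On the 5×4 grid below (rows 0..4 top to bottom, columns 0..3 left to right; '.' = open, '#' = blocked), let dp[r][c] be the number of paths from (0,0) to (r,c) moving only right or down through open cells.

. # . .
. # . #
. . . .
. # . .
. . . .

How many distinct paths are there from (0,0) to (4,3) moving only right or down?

r\c   0   1   2   3
  0   1   0   0   0
  1   1   0   0   0
  2   1   1   1   1
  3   1   0   1   2
  4   1   1   2   4

4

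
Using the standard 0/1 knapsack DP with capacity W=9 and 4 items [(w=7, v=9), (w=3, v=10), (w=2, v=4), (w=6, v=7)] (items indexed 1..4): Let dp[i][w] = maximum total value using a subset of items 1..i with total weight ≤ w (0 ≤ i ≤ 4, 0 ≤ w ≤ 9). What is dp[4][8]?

i\w   0   1   2   3   4   5   6   7   8   9
  0   0   0   0   0   0   0   0   0   0   0
  1   0   0   0   0   0   0   0   9   9   9
  2   0   0   0  10  10  10  10  10  10  10
  3   0   0   4  10  10  14  14  14  14  14
  4   0   0   4  10  10  14  14  14  14  17

14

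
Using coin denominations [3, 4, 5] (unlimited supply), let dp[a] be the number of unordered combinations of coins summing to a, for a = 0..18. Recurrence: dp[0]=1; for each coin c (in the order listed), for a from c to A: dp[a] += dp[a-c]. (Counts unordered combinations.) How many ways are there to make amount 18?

after  coin     0     1     2     3     4     5     6     7     8     9    10    11    12    13    14    15    16    17    18
          3     1     0     0     1     0     0     1     0     0     1     0     0     1     0     0     1     0     0     1
          4     1     0     0     1     1     0     1     1     1     1     1     1     2     1     1     2     2     1     2
          5     1     0     0     1     1     1     1     1     2     2     2     2     3     3     3     4     4     4     5

5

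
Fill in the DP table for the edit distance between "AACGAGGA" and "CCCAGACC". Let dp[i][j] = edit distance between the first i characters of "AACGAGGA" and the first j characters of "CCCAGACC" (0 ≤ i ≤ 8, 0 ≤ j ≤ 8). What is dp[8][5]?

5

   ''  C  C  C  A  G  A  C  C
''  0  1  2  3  4  5  6  7  8
 A  1  1  2  3  3  4  5  6  7
 A  2  2  2  3  3  4  4  5  6
 C  3  2  2  2  3  4  5  4  5
 G  4  3  3  3  3  3  4  5  5
 A  5  4  4  4  3  4  3  4  5
 G  6  5  5  5  4  3  4  4  5
 G  7  6  6  6  5  4  4  5  5
 A  8  7  7  7  6  5  4  5  6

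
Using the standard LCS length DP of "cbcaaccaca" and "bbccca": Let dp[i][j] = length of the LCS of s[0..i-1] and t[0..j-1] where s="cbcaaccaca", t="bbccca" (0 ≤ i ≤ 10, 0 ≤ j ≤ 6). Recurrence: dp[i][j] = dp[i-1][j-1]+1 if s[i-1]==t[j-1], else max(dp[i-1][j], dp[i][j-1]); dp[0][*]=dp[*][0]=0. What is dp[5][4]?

2

   ''  b  b  c  c  c  a
''  0  0  0  0  0  0  0
 c  0  0  0  1  1  1  1
 b  0  1  1  1  1  1  1
 c  0  1  1  2  2  2  2
 a  0  1  1  2  2  2  3
 a  0  1  1  2  2  2  3
 c  0  1  1  2  3  3  3
 c  0  1  1  2  3  4  4
 a  0  1  1  2  3  4  5
 c  0  1  1  2  3  4  5
 a  0  1  1  2  3  4  5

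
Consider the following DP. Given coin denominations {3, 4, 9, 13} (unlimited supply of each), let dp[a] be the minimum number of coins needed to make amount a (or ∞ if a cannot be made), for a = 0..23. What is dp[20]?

3

 a  0  1  2  3  4  5  6  7  8  9 10 11 12 13 14 15 16 17 18 19 20 21 22 23
dp  0  -  -  1  1  -  2  2  2  1  3  3  2  1  4  3  2  2  2  3  3  3  2  4
(- denotes ∞ / unreachable)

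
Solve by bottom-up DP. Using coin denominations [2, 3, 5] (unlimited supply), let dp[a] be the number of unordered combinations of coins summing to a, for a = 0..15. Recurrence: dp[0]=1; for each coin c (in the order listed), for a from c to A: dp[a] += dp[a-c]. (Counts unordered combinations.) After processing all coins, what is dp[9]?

after  coin     0     1     2     3     4     5     6     7     8     9    10    11    12    13    14    15
          2     1     0     1     0     1     0     1     0     1     0     1     0     1     0     1     0
          3     1     0     1     1     1     1     2     1     2     2     2     2     3     2     3     3
          5     1     0     1     1     1     2     2     2     3     3     4     4     5     5     6     7

3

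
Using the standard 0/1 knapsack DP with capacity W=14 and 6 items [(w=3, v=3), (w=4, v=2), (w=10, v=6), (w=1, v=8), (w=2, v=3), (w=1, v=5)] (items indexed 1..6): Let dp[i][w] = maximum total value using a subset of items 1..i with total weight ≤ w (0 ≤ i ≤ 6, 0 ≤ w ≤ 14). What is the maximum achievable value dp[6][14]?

22

i\w   0   1   2   3   4   5   6   7   8   9  10  11  12  13  14
  0   0   0   0   0   0   0   0   0   0   0   0   0   0   0   0
  1   0   0   0   3   3   3   3   3   3   3   3   3   3   3   3
  2   0   0   0   3   3   3   3   5   5   5   5   5   5   5   5
  3   0   0   0   3   3   3   3   5   5   5   6   6   6   9   9
  4   0   8   8   8  11  11  11  11  13  13  13  14  14  14  17
  5   0   8   8  11  11  11  14  14  14  14  16  16  16  17  17
  6   0   8  13  13  16  16  16  19  19  19  19  21  21  21  22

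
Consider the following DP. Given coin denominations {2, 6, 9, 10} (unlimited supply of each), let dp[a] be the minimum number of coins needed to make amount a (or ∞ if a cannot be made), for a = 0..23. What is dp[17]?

 a  0  1  2  3  4  5  6  7  8  9 10 11 12 13 14 15 16 17 18 19 20 21 22 23
dp  0  -  1  -  2  -  1  -  2  1  1  2  2  3  3  2  2  3  2  2  2  3  3  4
(- denotes ∞ / unreachable)

3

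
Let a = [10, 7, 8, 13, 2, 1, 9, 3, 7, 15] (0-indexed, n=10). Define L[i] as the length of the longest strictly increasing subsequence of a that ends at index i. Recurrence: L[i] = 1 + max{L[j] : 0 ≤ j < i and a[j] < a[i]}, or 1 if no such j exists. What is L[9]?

   i    0    1    2    3    4    5    6    7    8    9
a[i]   10    7    8   13    2    1    9    3    7   15
L[i]    1    1    2    3    1    1    3    2    3    4

4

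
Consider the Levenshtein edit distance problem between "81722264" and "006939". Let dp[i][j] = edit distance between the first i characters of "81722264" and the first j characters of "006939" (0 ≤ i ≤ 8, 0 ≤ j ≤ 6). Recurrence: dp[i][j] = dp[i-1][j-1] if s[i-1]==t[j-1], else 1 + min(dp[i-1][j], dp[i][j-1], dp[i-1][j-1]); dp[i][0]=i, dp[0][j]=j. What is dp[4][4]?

4

   ''  0  0  6  9  3  9
''  0  1  2  3  4  5  6
 8  1  1  2  3  4  5  6
 1  2  2  2  3  4  5  6
 7  3  3  3  3  4  5  6
 2  4  4  4  4  4  5  6
 2  5  5  5  5  5  5  6
 2  6  6  6  6  6  6  6
 6  7  7  7  6  7  7  7
 4  8  8  8  7  7  8  8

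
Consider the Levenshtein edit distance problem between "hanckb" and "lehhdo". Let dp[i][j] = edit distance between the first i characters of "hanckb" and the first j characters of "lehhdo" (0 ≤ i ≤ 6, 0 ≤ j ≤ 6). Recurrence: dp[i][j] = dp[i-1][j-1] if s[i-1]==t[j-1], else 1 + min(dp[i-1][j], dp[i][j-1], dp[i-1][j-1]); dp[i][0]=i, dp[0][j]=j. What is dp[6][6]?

6

   ''  l  e  h  h  d  o
''  0  1  2  3  4  5  6
 h  1  1  2  2  3  4  5
 a  2  2  2  3  3  4  5
 n  3  3  3  3  4  4  5
 c  4  4  4  4  4  5  5
 k  5  5  5  5  5  5  6
 b  6  6  6  6  6  6  6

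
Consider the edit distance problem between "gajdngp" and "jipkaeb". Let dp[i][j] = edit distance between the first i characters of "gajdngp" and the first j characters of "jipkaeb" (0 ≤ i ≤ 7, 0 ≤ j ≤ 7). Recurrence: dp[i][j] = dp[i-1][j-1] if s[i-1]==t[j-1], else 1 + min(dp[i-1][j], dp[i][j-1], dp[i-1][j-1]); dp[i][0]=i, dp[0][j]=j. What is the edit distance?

7

   ''  j  i  p  k  a  e  b
''  0  1  2  3  4  5  6  7
 g  1  1  2  3  4  5  6  7
 a  2  2  2  3  4  4  5  6
 j  3  2  3  3  4  5  5  6
 d  4  3  3  4  4  5  6  6
 n  5  4  4  4  5  5  6  7
 g  6  5  5  5  5  6  6  7
 p  7  6  6  5  6  6  7  7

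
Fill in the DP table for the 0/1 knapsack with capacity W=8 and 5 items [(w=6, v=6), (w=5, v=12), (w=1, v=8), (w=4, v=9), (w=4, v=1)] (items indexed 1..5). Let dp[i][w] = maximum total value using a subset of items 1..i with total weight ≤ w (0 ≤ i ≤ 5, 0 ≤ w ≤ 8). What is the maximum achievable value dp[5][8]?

i\w   0   1   2   3   4   5   6   7   8
  0   0   0   0   0   0   0   0   0   0
  1   0   0   0   0   0   0   6   6   6
  2   0   0   0   0   0  12  12  12  12
  3   0   8   8   8   8  12  20  20  20
  4   0   8   8   8   9  17  20  20  20
  5   0   8   8   8   9  17  20  20  20

20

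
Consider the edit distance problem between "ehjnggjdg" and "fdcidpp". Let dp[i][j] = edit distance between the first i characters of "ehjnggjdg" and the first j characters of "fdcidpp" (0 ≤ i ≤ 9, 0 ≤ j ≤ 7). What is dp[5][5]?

5

   ''  f  d  c  i  d  p  p
''  0  1  2  3  4  5  6  7
 e  1  1  2  3  4  5  6  7
 h  2  2  2  3  4  5  6  7
 j  3  3  3  3  4  5  6  7
 n  4  4  4  4  4  5  6  7
 g  5  5  5  5  5  5  6  7
 g  6  6  6  6  6  6  6  7
 j  7  7  7  7  7  7  7  7
 d  8  8  7  8  8  7  8  8
 g  9  9  8  8  9  8  8  9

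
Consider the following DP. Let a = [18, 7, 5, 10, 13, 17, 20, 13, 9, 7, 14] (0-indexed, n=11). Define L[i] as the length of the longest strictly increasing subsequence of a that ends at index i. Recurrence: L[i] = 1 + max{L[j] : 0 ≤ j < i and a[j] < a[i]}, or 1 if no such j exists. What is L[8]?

   i    0    1    2    3    4    5    6    7    8    9   10
a[i]   18    7    5   10   13   17   20   13    9    7   14
L[i]    1    1    1    2    3    4    5    3    2    2    4

2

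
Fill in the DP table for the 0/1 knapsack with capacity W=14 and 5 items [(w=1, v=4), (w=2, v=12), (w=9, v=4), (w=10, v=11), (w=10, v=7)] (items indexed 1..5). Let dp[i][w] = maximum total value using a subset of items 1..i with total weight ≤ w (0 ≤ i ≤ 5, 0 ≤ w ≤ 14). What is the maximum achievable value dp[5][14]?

27

i\w   0   1   2   3   4   5   6   7   8   9  10  11  12  13  14
  0   0   0   0   0   0   0   0   0   0   0   0   0   0   0   0
  1   0   4   4   4   4   4   4   4   4   4   4   4   4   4   4
  2   0   4  12  16  16  16  16  16  16  16  16  16  16  16  16
  3   0   4  12  16  16  16  16  16  16  16  16  16  20  20  20
  4   0   4  12  16  16  16  16  16  16  16  16  16  23  27  27
  5   0   4  12  16  16  16  16  16  16  16  16  16  23  27  27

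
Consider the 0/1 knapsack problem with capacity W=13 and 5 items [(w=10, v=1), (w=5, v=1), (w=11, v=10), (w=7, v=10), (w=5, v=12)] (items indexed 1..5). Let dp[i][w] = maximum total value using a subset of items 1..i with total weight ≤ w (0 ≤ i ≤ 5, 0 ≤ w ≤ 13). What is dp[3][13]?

10

i\w   0   1   2   3   4   5   6   7   8   9  10  11  12  13
  0   0   0   0   0   0   0   0   0   0   0   0   0   0   0
  1   0   0   0   0   0   0   0   0   0   0   1   1   1   1
  2   0   0   0   0   0   1   1   1   1   1   1   1   1   1
  3   0   0   0   0   0   1   1   1   1   1   1  10  10  10
  4   0   0   0   0   0   1   1  10  10  10  10  10  11  11
  5   0   0   0   0   0  12  12  12  12  12  13  13  22  22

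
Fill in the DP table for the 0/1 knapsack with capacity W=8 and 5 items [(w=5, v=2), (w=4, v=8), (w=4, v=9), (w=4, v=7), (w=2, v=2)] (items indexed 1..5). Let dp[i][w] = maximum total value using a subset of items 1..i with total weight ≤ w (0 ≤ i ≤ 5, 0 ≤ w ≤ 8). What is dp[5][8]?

17

i\w   0   1   2   3   4   5   6   7   8
  0   0   0   0   0   0   0   0   0   0
  1   0   0   0   0   0   2   2   2   2
  2   0   0   0   0   8   8   8   8   8
  3   0   0   0   0   9   9   9   9  17
  4   0   0   0   0   9   9   9   9  17
  5   0   0   2   2   9   9  11  11  17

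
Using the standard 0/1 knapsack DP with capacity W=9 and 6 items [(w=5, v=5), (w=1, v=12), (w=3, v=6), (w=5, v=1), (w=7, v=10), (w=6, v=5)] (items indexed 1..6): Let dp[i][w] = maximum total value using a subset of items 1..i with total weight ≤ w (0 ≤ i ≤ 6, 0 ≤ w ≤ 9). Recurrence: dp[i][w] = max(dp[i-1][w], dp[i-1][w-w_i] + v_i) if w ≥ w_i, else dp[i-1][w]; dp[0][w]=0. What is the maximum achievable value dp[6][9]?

23

i\w   0   1   2   3   4   5   6   7   8   9
  0   0   0   0   0   0   0   0   0   0   0
  1   0   0   0   0   0   5   5   5   5   5
  2   0  12  12  12  12  12  17  17  17  17
  3   0  12  12  12  18  18  18  18  18  23
  4   0  12  12  12  18  18  18  18  18  23
  5   0  12  12  12  18  18  18  18  22  23
  6   0  12  12  12  18  18  18  18  22  23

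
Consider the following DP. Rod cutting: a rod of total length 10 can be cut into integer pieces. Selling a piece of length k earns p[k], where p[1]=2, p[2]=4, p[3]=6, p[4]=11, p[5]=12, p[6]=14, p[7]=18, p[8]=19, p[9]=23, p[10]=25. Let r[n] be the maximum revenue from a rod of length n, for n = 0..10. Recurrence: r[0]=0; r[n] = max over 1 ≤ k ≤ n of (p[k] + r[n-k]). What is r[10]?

26

   n    0    1    2    3    4    5    6    7    8    9   10
r[n]    0    2    4    6   11   13   15   18   22   24   26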